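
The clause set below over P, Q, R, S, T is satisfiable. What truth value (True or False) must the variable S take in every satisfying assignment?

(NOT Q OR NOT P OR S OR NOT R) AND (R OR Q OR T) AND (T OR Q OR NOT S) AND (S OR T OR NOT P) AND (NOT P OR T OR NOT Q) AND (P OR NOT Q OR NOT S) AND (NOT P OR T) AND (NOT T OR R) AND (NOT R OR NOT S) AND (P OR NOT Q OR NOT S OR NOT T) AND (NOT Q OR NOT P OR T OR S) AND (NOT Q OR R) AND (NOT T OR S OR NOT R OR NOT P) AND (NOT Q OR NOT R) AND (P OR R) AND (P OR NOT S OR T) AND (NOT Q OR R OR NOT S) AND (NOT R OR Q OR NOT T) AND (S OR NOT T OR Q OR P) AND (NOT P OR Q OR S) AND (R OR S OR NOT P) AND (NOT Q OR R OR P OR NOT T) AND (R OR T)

False

Suppose S = true.
From the singleton clause (NOT R), R = false.
From the singleton clause (NOT T), T = false.
That conflicts with the unit clause (T).
So every satisfying assignment has S = False.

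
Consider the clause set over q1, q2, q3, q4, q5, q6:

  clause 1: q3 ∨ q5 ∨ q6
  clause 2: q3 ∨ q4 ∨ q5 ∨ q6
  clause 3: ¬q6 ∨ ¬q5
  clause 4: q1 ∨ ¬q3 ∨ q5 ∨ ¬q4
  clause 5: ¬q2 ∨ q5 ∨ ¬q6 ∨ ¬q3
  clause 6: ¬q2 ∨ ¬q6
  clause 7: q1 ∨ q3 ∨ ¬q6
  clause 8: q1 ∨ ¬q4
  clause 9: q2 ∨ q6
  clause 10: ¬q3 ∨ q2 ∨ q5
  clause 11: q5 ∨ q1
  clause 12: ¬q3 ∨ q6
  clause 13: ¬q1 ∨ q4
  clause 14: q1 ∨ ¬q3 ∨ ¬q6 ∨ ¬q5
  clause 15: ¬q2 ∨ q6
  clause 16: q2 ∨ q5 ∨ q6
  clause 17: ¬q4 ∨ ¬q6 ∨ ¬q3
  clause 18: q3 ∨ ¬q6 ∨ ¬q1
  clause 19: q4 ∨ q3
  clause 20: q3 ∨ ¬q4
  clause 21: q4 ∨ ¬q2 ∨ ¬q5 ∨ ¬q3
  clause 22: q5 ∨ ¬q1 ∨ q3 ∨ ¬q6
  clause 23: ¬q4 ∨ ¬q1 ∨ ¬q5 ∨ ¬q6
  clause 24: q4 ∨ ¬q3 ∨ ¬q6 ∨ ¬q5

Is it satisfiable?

Case q6 = False:
(q2) alone gives q2 = True.
Now (¬q2) is unsatisfied and unit — conflict.
That branch fails; take q6 = True instead.
(¬q5) alone gives q5 = False.
(¬q2) alone gives q2 = False.
(¬q3) alone gives q3 = False.
(q1) alone gives q1 = True.
Now (¬q1) is unsatisfied and unit — conflict.
Either choice for q6 ends in contradiction.
No assignment satisfies every clause.

Unsatisfiable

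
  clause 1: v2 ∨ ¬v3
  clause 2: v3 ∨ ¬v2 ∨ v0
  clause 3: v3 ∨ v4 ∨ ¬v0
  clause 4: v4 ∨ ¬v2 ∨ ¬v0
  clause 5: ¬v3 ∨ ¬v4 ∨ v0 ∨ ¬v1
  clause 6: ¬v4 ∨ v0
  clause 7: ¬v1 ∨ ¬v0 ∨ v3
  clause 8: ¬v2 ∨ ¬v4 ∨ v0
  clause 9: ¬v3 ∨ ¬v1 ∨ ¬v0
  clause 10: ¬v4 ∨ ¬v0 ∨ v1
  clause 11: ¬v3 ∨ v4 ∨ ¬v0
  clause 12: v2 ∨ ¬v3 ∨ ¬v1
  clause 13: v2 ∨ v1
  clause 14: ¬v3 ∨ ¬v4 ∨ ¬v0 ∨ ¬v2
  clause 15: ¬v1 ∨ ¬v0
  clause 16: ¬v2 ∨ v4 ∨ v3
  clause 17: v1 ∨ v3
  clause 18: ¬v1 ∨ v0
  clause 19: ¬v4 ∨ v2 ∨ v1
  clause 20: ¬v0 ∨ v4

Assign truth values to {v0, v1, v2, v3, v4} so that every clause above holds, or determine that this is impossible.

Branch on v2: set v2 = True.
Branch on v3: set v3 = True.
Branch on v4: set v4 = False.
Unit clause (¬v0) forces v0 = False.
Unit clause (¬v1) forces v1 = False.
All clauses are satisfied.

v0 ↦ False; v1 ↦ False; v2 ↦ True; v3 ↦ True; v4 ↦ False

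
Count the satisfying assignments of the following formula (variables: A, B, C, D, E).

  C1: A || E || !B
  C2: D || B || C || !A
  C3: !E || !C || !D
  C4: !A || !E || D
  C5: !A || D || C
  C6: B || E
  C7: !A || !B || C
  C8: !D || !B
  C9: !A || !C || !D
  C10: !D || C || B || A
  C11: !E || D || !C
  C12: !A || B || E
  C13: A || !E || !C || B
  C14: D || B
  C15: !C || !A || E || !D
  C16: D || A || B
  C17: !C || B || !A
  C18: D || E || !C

There are 2^5 = 32 truth assignments over (A, B, C, D, E).
Split on D. With D = true, the clauses containing D are satisfied and !D drops from the rest; 1 of the 2^4 = 16 assignments to the other variables satisfy what remains.
With D = false, by the same count on the reduced clause set, 1 assignment works.
(One model: A=F, B=T, C=F, D=F, E=T.)
Total: 1 + 1 = 2.

2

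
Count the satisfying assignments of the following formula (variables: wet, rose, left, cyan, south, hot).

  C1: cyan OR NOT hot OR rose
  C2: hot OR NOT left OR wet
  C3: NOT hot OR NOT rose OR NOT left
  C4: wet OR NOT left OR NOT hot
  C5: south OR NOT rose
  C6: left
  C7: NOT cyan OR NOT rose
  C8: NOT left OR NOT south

3

There are 2^6 = 64 truth assignments over (wet, rose, left, cyan, south, hot).
Split on south. With south = true, the clauses containing south are satisfied and NOT south drops from the rest; 0 of the 2^5 = 32 assignments to the other variables satisfy what remains.
With south = false, by the same count on the reduced clause set, 3 assignments work.
(One model: wet=T, rose=F, left=T, cyan=F, south=F, hot=F.)
Total: 0 + 3 = 3.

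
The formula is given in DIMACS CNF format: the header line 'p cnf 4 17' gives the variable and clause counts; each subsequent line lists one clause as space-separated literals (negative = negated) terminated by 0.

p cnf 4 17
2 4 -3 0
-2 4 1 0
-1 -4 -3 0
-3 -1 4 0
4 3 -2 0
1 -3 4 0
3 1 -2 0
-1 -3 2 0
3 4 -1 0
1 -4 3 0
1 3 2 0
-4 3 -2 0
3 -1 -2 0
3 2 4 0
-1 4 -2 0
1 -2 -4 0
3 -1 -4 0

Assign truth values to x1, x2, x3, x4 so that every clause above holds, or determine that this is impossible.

x1=False,  x2=False,  x3=True,  x4=True

Suppose x2 = False.
Suppose x4 = True.
Suppose x1 = False.
Unit clause (x3) forces x3 = True.
Every clause now holds.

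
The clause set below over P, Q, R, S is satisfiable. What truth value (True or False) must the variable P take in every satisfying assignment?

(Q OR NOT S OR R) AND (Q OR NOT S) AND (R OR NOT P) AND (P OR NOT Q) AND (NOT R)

Suppose P = true.
Unit clause (R) forces R = true.
But (NOT R) is also a unit clause — contradiction.
So every satisfying assignment has P = False.

False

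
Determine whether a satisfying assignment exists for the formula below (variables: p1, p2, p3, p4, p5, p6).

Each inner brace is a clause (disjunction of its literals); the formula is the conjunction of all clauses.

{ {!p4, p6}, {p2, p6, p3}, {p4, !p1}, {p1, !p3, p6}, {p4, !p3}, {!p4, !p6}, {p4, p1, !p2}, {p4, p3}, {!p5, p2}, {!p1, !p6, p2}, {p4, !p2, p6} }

Case p4 = false:
The clause (!p1) is unit, so p1 = false.
The clause (!p3) is unit, so p3 = false.
Now (p3) is unsatisfied and unit — conflict.
Undo p4 and try p4 = true.
The clause (p6) is unit, so p6 = true.
Now (!p6) is unsatisfied and unit — conflict.
Both values of p4 lead to a conflict.
No assignment satisfies every clause.

Unsatisfiable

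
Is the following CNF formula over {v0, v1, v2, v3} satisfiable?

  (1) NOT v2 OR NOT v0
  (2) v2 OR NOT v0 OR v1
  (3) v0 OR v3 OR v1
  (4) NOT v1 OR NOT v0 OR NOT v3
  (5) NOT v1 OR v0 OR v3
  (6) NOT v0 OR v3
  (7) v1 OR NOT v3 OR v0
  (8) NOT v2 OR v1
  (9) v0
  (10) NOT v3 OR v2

No, unsatisfiable

The clause (v0) is unit, so v0 = true.
The clause (NOT v2) is unit, so v2 = false.
The clause (v1) is unit, so v1 = true.
The clause (NOT v3) is unit, so v3 = false.
That conflicts with the unit clause (v3).
No assignment satisfies every clause.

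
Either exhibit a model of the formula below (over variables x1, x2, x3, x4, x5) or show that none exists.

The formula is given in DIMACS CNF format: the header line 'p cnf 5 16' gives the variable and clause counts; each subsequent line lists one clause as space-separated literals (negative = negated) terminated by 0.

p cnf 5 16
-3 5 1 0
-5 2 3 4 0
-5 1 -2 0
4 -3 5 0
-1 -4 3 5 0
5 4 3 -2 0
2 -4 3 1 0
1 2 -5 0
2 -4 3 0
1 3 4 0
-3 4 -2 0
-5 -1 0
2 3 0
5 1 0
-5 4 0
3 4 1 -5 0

Case x5 = False:
Unit clause (x1) forces x1 = True.
Case x4 = True:
Unit clause (x3) forces x3 = True.
All clauses hold; x2 can take either value.

x1: True, x2: True, x3: True, x4: True, x5: False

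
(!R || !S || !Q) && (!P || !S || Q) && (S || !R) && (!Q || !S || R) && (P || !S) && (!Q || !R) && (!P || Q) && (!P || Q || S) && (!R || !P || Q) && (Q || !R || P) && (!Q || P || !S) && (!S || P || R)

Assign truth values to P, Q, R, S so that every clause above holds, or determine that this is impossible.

Try S = false.
From the singleton clause (!R), R = false.
Try P = false.
Every clause is now satisfied; Q is unconstrained.

P ↦ false, Q ↦ false, R ↦ false, S ↦ false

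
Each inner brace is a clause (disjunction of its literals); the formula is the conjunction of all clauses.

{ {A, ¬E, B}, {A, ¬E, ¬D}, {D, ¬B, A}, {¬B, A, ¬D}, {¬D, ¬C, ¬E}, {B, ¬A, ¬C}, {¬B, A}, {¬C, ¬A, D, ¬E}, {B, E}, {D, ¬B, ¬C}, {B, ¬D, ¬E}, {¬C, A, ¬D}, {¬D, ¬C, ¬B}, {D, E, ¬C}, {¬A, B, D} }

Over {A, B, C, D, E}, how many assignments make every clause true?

There are 2^5 = 32 truth assignments over (A, B, C, D, E).
Split on C. With C = True, the clauses containing C are satisfied and ¬C drops from the rest; 0 of the 2^4 = 16 assignments to the other variables satisfy what remains.
With C = False, by the same count on the reduced clause set, 4 assignments work.
(One model: A=T, B=T, C=F, D=F, E=F.)
Total: 0 + 4 = 4.

4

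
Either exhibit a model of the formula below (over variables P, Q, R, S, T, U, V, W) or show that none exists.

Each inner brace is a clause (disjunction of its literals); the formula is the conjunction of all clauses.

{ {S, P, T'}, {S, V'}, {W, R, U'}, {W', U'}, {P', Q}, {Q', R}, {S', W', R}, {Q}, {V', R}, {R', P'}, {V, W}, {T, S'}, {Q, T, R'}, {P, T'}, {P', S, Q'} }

P: 0; Q: 1; R: 1; S: 0; T: 0; U: 0; V: 0; W: 1

From the singleton clause (Q), Q = 1.
From the singleton clause (R), R = 1.
From the singleton clause (P'), P = 0.
From the singleton clause (T'), T = 0.
From the singleton clause (S'), S = 0.
From the singleton clause (V'), V = 0.
From the singleton clause (W), W = 1.
From the singleton clause (U'), U = 0.
All clauses are satisfied.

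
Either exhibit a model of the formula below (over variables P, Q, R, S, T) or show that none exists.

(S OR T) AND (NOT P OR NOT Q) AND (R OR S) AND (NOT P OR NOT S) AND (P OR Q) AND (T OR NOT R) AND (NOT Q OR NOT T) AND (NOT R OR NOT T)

P=false,  Q=true,  R=false,  S=true,  T=false

Case S = true:
From the singleton clause (NOT P), P = false.
From the singleton clause (Q), Q = true.
From the singleton clause (NOT T), T = false.
From the singleton clause (NOT R), R = false.
This assignment satisfies each clause.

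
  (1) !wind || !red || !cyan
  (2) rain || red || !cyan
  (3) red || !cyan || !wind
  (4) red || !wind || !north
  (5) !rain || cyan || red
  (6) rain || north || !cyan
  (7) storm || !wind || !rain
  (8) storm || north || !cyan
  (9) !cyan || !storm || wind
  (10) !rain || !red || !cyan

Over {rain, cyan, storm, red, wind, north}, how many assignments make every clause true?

There are 2^6 = 64 truth assignments over (rain, cyan, storm, red, wind, north).
Split on rain. With rain = true, the clauses containing rain are satisfied and !rain drops from the rest; 7 of the 2^5 = 32 assignments to the other variables satisfy what remains.
With rain = false, by the same count on the reduced clause set, 15 assignments work.
Total: 7 + 15 = 22.

22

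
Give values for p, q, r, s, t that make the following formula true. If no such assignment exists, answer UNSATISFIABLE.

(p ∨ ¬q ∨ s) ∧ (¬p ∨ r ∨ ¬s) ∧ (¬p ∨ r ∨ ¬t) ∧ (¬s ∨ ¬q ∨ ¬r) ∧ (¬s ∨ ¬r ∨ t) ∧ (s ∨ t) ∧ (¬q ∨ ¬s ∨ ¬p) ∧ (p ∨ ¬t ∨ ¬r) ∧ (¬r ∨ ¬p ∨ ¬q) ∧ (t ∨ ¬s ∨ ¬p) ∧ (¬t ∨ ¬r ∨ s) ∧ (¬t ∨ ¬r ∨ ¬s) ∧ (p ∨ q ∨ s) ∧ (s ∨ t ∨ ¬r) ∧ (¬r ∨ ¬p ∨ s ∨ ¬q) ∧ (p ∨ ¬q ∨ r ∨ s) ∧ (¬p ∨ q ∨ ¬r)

p: False, q: True, r: False, s: True, t: False

Suppose s = True.
Suppose p = False.
Suppose q = True.
From the singleton clause (¬r), r = False.
Every clause is now satisfied; t is unconstrained.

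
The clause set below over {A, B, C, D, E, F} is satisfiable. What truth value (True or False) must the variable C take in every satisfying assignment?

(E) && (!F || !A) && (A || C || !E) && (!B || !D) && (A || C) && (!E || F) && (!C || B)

True

Suppose C = false.
From the singleton clause (E), E = true.
From the singleton clause (A), A = true.
From the singleton clause (!F), F = false.
Now (F) is unsatisfied and unit — conflict.
So every satisfying assignment has C = True.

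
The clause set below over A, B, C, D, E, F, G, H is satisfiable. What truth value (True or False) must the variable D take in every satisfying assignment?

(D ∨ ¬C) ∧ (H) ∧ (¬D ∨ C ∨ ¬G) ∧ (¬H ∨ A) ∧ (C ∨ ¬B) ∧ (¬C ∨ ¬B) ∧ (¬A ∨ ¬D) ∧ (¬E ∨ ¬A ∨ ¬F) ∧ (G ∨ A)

Suppose D = True.
(H) alone gives H = True.
(A) alone gives A = True.
But (¬A) is also a unit clause — contradiction.
So every satisfying assignment has D = False.

False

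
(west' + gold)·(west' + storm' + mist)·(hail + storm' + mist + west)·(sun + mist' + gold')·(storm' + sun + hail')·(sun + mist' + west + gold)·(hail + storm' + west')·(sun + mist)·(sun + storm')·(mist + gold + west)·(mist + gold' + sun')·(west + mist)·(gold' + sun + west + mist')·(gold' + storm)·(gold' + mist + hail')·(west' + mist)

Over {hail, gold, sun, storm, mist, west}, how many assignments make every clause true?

There are 2^6 = 64 truth assignments over (hail, gold, sun, storm, mist, west).
Split on storm. With storm = 1, the clauses containing storm are satisfied and storm' drops from the rest; 5 of the 2^5 = 32 assignments to the other variables satisfy what remains.
With storm = 0, by the same count on the reduced clause set, 2 assignments work.
(One model: hail=F, gold=F, sun=T, storm=F, mist=T, west=F.)
Total: 5 + 2 = 7.

7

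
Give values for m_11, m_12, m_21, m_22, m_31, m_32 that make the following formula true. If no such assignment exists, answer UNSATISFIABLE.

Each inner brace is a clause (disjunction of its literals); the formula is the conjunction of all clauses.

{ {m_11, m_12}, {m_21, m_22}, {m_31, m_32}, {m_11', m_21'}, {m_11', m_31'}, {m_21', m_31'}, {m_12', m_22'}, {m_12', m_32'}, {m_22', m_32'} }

UNSATISFIABLE

Case m_11 = 1:
(m_21') alone gives m_21 = 0.
(m_22) alone gives m_22 = 1.
(m_31') alone gives m_31 = 0.
(m_32) alone gives m_32 = 1.
But (m_32') is also a unit clause — contradiction.
Backtrack on m_11: now try m_11 = 0.
(m_12) alone gives m_12 = 1.
(m_22') alone gives m_22 = 0.
(m_21) alone gives m_21 = 1.
(m_31') alone gives m_31 = 0.
(m_32) alone gives m_32 = 1.
But (m_32') is also a unit clause — contradiction.
Both values of m_11 lead to a conflict.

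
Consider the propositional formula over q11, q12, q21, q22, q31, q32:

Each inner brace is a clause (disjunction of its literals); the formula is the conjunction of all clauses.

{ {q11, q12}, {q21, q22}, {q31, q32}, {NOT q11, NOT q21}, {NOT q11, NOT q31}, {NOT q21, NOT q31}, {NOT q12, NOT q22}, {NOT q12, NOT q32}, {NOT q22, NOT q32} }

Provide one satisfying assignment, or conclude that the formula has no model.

Suppose q11 = true.
From the singleton clause (NOT q21), q21 = false.
From the singleton clause (q22), q22 = true.
From the singleton clause (NOT q31), q31 = false.
From the singleton clause (q32), q32 = true.
That conflicts with the unit clause (NOT q32).
Backtrack on q11: now try q11 = false.
From the singleton clause (q12), q12 = true.
From the singleton clause (NOT q22), q22 = false.
From the singleton clause (q21), q21 = true.
From the singleton clause (NOT q31), q31 = false.
From the singleton clause (q32), q32 = true.
That conflicts with the unit clause (NOT q32).
Either choice for q11 ends in contradiction.

UNSATISFIABLE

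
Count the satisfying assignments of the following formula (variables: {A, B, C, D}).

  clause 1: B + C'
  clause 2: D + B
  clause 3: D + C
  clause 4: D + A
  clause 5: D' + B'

3

There are 2^4 = 16 truth assignments over (A, B, C, D).
Check each against the 5 clauses (columns in the order A, B, C, D):
  F F F F  ✗ fails (D + B)
  F F F T  ✓ satisfies all
  F F T F  ✗ fails (B + C')
  F F T T  ✗ fails (B + C')
  F T F F  ✗ fails (D + C)
  F T F T  ✗ fails (D' + B')
  F T T F  ✗ fails (D + A)
  F T T T  ✗ fails (D' + B')
  T F F F  ✗ fails (D + B)
  T F F T  ✓ satisfies all
  T F T F  ✗ fails (B + C')
  T F T T  ✗ fails (B + C')
  T T F F  ✗ fails (D + C)
  T T F T  ✗ fails (D' + B')
  T T T F  ✓ satisfies all
  T T T T  ✗ fails (D' + B')
3 of the 16 rows are models.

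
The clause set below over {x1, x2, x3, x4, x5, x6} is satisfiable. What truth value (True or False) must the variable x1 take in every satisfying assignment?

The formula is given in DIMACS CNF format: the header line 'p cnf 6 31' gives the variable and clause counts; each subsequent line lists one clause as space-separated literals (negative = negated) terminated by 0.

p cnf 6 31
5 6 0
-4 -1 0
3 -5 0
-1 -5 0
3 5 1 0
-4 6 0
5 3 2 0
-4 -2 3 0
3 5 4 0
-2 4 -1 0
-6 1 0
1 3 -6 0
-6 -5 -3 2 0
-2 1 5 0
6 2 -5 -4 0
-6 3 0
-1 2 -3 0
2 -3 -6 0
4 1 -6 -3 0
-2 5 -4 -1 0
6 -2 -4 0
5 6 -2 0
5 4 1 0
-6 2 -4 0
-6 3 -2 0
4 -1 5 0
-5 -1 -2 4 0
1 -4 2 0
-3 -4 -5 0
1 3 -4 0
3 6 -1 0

False

Suppose x1 = True.
The clause (¬x4) is unit, so x4 = False.
The clause (¬x5) is unit, so x5 = False.
That conflicts with the unit clause (x5).
So every satisfying assignment has x1 = False.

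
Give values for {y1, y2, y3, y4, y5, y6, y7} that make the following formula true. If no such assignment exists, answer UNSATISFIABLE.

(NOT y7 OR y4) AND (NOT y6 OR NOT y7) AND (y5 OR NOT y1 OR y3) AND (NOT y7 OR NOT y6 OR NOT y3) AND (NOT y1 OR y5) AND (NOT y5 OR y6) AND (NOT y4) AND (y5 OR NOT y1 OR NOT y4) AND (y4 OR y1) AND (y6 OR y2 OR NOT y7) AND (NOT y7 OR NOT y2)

Unit clause (NOT y4) forces y4 = false.
Unit clause (NOT y7) forces y7 = false.
Unit clause (y1) forces y1 = true.
Unit clause (y5) forces y5 = true.
Unit clause (y6) forces y6 = true.
No clause remains; y2, y3 are free.

y1=true, y2=false, y3=false, y4=false, y5=true, y6=true, y7=false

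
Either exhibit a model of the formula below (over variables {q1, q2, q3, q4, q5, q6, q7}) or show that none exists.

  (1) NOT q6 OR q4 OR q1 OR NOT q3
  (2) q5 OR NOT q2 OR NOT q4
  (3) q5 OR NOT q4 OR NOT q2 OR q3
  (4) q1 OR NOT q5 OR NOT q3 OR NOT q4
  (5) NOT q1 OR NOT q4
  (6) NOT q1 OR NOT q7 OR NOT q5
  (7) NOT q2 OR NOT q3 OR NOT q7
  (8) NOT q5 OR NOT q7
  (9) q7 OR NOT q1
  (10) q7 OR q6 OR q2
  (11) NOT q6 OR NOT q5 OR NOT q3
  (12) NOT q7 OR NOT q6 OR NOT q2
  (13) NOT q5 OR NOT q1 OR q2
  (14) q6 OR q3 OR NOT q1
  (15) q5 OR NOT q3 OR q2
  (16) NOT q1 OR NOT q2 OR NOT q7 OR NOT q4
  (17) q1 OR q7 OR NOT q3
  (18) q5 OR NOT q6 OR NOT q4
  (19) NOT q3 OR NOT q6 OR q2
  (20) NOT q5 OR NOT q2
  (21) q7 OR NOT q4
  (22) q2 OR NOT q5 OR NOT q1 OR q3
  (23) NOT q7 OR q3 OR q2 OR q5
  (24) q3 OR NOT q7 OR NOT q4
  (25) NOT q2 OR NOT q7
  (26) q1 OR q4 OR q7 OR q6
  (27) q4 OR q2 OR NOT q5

q1=false; q2=true; q3=false; q4=false; q5=false; q6=true; q7=false

Suppose q1 = false.
Suppose q5 = false.
Suppose q2 = true.
The clause (NOT q4) is unit, so q4 = false.
The clause (NOT q7) is unit, so q7 = false.
The clause (NOT q3) is unit, so q3 = false.
The clause (q6) is unit, so q6 = true.
Every clause now holds.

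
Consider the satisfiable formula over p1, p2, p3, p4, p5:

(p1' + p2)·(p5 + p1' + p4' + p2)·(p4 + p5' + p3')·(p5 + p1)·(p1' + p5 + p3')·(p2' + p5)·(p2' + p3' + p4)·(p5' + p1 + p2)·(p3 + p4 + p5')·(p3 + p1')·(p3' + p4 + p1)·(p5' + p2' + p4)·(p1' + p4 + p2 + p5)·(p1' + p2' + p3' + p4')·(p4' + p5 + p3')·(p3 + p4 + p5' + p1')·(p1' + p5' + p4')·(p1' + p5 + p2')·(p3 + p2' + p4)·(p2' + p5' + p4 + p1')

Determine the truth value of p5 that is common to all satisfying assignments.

True

Suppose p5 = 0.
(p1) alone gives p1 = 1.
(p2) alone gives p2 = 1.
But (p2') is also a unit clause — contradiction.
So every satisfying assignment has p5 = True.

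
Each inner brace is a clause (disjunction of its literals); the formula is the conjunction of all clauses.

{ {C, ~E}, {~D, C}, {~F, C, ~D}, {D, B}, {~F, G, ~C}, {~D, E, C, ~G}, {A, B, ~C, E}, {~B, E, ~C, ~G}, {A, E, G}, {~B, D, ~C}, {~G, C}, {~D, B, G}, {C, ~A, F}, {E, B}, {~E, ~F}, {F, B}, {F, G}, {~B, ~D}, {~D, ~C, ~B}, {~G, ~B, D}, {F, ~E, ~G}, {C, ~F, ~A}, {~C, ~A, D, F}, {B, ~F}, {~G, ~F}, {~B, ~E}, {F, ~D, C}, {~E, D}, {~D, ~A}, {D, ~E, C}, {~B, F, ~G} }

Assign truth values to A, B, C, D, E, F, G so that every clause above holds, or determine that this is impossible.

Case C = 1:
Case D = 1:
The clause (~B) is unit, so B = 0.
The clause (G) is unit, so G = 1.
The clause (E) is unit, so E = 1.
The clause (~F) is unit, so F = 0.
But (F) is also a unit clause — contradiction.
Backtrack on D: now try D = 0.
The clause (B) is unit, so B = 1.
But (~B) is also a unit clause — contradiction.
Either choice for D ends in contradiction.
Backtrack on C: now try C = 0.
The clause (~E) is unit, so E = 0.
The clause (~D) is unit, so D = 0.
The clause (B) is unit, so B = 1.
The clause (~G) is unit, so G = 0.
The clause (A) is unit, so A = 1.
The clause (F) is unit, so F = 1.
But (~F) is also a unit clause — contradiction.
Either choice for C ends in contradiction.

UNSATISFIABLE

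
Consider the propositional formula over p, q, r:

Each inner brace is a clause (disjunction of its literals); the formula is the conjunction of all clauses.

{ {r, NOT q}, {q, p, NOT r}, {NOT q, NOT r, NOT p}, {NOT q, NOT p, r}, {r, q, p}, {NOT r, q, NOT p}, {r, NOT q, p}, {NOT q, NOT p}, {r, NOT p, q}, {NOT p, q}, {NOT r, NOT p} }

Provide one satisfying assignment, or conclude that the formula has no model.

Branch on r: set r = true.
Unit clause (NOT p) forces p = false.
Unit clause (q) forces q = true.
All clauses are satisfied.

p: false; q: true; r: true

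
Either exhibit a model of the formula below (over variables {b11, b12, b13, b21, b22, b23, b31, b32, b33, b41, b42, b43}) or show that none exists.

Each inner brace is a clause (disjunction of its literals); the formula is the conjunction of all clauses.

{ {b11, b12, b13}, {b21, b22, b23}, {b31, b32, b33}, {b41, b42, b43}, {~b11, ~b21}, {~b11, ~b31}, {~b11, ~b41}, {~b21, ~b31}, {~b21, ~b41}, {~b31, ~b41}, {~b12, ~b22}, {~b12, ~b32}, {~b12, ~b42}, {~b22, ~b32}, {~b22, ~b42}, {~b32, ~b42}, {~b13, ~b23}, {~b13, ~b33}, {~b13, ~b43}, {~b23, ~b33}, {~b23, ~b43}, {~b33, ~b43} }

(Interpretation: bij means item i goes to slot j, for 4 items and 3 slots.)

Branch on b11: set b11 = 0.
Branch on b12: set b12 = 1.
From the singleton clause (~b22), b22 = 0.
From the singleton clause (~b32), b32 = 0.
From the singleton clause (~b42), b42 = 0.
Branch on b21: set b21 = 1.
From the singleton clause (~b31), b31 = 0.
From the singleton clause (b33), b33 = 1.
From the singleton clause (~b41), b41 = 0.
From the singleton clause (b43), b43 = 1.
Now (~b43) is unsatisfied and unit — conflict.
Undo b21 and try b21 = 0.
From the singleton clause (b23), b23 = 1.
From the singleton clause (~b13), b13 = 0.
From the singleton clause (~b33), b33 = 0.
From the singleton clause (b31), b31 = 1.
From the singleton clause (~b41), b41 = 0.
From the singleton clause (b43), b43 = 1.
Now (~b43) is unsatisfied and unit — conflict.
Neither b21 = 1 nor b21 = 0 works.
Undo b12 and try b12 = 0.
From the singleton clause (b13), b13 = 1.
From the singleton clause (~b23), b23 = 0.
From the singleton clause (~b33), b33 = 0.
From the singleton clause (~b43), b43 = 0.
Branch on b21: set b21 = 1.
From the singleton clause (~b31), b31 = 0.
From the singleton clause (b32), b32 = 1.
From the singleton clause (~b41), b41 = 0.
From the singleton clause (b42), b42 = 1.
Now (~b42) is unsatisfied and unit — conflict.
Undo b21 and try b21 = 0.
From the singleton clause (b22), b22 = 1.
From the singleton clause (~b32), b32 = 0.
From the singleton clause (b31), b31 = 1.
From the singleton clause (~b41), b41 = 0.
From the singleton clause (b42), b42 = 1.
Now (~b42) is unsatisfied and unit — conflict.
Neither b21 = 1 nor b21 = 0 works.
Neither b12 = 1 nor b12 = 0 works.
Undo b11 and try b11 = 1.
From the singleton clause (~b21), b21 = 0.
From the singleton clause (~b31), b31 = 0.
From the singleton clause (~b41), b41 = 0.
Branch on b22: set b22 = 1.
From the singleton clause (~b12), b12 = 0.
From the singleton clause (~b32), b32 = 0.
From the singleton clause (b33), b33 = 1.
From the singleton clause (~b42), b42 = 0.
From the singleton clause (b43), b43 = 1.
Now (~b43) is unsatisfied and unit — conflict.
Undo b22 and try b22 = 0.
From the singleton clause (b23), b23 = 1.
From the singleton clause (~b13), b13 = 0.
From the singleton clause (~b33), b33 = 0.
From the singleton clause (b32), b32 = 1.
From the singleton clause (~b12), b12 = 0.
From the singleton clause (~b42), b42 = 0.
From the singleton clause (b43), b43 = 1.
Now (~b43) is unsatisfied and unit — conflict.
Neither b22 = 1 nor b22 = 0 works.
Neither b11 = 1 nor b11 = 0 works.

UNSATISFIABLE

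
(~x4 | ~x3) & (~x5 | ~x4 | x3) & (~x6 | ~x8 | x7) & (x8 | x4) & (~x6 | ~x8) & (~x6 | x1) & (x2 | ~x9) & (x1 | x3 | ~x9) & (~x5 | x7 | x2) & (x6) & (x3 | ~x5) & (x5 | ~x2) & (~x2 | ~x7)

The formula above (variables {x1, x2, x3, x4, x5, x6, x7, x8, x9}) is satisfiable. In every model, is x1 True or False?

Suppose x1 = 0.
Unit clause (~x6) forces x6 = 0.
But (x6) is also a unit clause — contradiction.
So every satisfying assignment has x1 = True.

True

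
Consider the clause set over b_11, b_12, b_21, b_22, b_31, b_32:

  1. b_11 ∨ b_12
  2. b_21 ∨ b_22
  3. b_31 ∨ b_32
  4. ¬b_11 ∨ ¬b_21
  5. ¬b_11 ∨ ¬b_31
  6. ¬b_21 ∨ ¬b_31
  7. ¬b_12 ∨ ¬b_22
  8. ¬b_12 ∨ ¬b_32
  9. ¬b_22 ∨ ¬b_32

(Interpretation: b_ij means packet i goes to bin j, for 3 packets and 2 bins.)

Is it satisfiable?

No, unsatisfiable

Case b_11 = True:
Unit clause (¬b_21) forces b_21 = False.
Unit clause (b_22) forces b_22 = True.
Unit clause (¬b_31) forces b_31 = False.
Unit clause (b_32) forces b_32 = True.
Now (¬b_32) is unsatisfied and unit — conflict.
So b_11 must be the other value — set b_11 = False.
Unit clause (b_12) forces b_12 = True.
Unit clause (¬b_22) forces b_22 = False.
Unit clause (b_21) forces b_21 = True.
Unit clause (¬b_31) forces b_31 = False.
Unit clause (b_32) forces b_32 = True.
Now (¬b_32) is unsatisfied and unit — conflict.
Both values of b_11 lead to a conflict.
No assignment satisfies every clause.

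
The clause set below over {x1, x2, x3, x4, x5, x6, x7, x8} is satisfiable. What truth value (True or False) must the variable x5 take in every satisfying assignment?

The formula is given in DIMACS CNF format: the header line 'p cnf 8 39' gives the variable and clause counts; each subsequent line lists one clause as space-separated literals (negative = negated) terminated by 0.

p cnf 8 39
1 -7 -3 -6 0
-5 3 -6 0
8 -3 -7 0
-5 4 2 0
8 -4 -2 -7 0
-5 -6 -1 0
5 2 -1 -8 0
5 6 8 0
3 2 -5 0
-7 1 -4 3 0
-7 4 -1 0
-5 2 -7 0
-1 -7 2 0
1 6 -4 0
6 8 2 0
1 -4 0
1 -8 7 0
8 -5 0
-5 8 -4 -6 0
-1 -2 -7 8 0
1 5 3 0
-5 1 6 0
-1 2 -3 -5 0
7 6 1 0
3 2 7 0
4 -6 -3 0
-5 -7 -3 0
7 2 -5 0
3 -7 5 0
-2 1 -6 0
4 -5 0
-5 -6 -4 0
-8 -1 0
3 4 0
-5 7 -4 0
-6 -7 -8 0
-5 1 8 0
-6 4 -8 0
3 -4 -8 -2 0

Suppose x5 = True.
(x8) alone gives x8 = True.
(x4) alone gives x4 = True.
(x1) alone gives x1 = True.
That conflicts with the unit clause (¬x1).
So every satisfying assignment has x5 = False.

False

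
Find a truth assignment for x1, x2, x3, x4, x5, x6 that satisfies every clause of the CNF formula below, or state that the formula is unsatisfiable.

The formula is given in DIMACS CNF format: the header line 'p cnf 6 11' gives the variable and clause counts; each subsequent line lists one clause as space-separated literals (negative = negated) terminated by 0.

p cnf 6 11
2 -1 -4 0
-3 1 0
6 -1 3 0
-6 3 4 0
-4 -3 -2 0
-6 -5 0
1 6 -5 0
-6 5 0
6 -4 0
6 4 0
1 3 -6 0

Case x3 = False:
Case x6 = True:
From the singleton clause (x4), x4 = True.
From the singleton clause (¬x5), x5 = False.
Now (x5) is unsatisfied and unit — conflict.
Backtrack on x6: now try x6 = False.
From the singleton clause (¬x1), x1 = False.
From the singleton clause (¬x5), x5 = False.
From the singleton clause (¬x4), x4 = False.
Now (x4) is unsatisfied and unit — conflict.
Neither x6 = True nor x6 = False works.
Backtrack on x3: now try x3 = True.
From the singleton clause (x1), x1 = True.
Case x2 = True:
From the singleton clause (¬x4), x4 = False.
From the singleton clause (x6), x6 = True.
From the singleton clause (¬x5), x5 = False.
Now (x5) is unsatisfied and unit — conflict.
Backtrack on x2: now try x2 = False.
From the singleton clause (¬x4), x4 = False.
From the singleton clause (x6), x6 = True.
From the singleton clause (¬x5), x5 = False.
Now (x5) is unsatisfied and unit — conflict.
Neither x2 = True nor x2 = False works.
Neither x3 = True nor x3 = False works.

UNSATISFIABLE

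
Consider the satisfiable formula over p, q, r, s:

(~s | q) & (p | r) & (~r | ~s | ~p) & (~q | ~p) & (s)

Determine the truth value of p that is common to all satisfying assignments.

Suppose p = 1.
From the singleton clause (~q), q = 0.
From the singleton clause (~s), s = 0.
Now (s) is unsatisfied and unit — conflict.
So every satisfying assignment has p = False.

False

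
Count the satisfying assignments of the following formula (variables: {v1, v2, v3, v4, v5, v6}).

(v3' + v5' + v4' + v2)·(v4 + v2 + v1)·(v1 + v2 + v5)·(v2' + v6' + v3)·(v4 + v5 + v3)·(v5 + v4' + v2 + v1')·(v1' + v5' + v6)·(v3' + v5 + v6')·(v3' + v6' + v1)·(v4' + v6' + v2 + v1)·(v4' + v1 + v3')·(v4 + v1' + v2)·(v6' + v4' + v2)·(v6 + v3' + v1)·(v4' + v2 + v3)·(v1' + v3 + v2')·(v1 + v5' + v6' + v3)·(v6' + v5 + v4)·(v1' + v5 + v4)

There are 2^6 = 64 truth assignments over (v1, v2, v3, v4, v5, v6).
Split on v5. With v5 = 1, the clauses containing v5 are satisfied and v5' drops from the rest; 4 of the 2^5 = 32 assignments to the other variables satisfy what remains.
With v5 = 0, by the same count on the reduced clause set, 2 assignments work.
(One model: v1=F, v2=T, v3=F, v4=F, v5=T, v6=F.)
Total: 4 + 2 = 6.

6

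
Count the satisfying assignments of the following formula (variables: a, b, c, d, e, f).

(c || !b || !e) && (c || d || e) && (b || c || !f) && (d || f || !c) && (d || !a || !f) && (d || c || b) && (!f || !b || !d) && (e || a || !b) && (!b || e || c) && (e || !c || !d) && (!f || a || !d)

There are 2^6 = 64 truth assignments over (a, b, c, d, e, f).
Split on d. With d = true, the clauses containing d are satisfied and !d drops from the rest; 9 of the 2^5 = 32 assignments to the other variables satisfy what remains.
With d = false, by the same count on the reduced clause set, 3 assignments work.
(One model: a=F, b=F, c=F, d=T, e=F, f=F.)
Total: 9 + 3 = 12.

12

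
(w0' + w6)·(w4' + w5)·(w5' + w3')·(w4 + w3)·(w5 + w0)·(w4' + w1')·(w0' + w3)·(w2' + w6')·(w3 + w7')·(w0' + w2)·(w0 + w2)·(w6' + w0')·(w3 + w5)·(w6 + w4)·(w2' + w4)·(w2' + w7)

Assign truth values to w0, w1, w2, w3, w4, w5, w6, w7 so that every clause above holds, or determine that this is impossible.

UNSATISFIABLE

Try w0 = 0.
Unit clause (w5) forces w5 = 1.
Unit clause (w3') forces w3 = 0.
Unit clause (w4) forces w4 = 1.
Unit clause (w1') forces w1 = 0.
Unit clause (w7') forces w7 = 0.
Unit clause (w2) forces w2 = 1.
Now (w2') is unsatisfied and unit — conflict.
That branch fails; take w0 = 1 instead.
Unit clause (w6) forces w6 = 1.
Now (w6') is unsatisfied and unit — conflict.
Neither w0 = 1 nor w0 = 0 works.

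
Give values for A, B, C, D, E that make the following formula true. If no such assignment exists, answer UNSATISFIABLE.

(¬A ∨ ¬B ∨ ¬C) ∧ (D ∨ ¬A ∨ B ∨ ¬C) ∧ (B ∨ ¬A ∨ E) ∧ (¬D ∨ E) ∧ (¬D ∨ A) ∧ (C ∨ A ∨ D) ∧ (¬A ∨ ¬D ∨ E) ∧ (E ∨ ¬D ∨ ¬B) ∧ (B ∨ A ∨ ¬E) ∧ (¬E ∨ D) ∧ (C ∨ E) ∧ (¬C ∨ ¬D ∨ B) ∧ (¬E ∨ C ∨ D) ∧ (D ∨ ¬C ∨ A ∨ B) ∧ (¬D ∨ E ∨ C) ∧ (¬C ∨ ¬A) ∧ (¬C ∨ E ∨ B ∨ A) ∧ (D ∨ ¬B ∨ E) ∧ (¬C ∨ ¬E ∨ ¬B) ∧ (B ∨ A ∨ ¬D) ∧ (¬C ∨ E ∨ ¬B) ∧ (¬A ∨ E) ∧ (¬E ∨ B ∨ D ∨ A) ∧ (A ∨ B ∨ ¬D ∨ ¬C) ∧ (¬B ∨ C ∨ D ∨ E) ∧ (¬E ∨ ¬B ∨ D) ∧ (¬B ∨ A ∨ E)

A ↦ True; B ↦ False; C ↦ False; D ↦ True; E ↦ True

Try D = True.
(E) alone gives E = True.
(A) alone gives A = True.
(¬C) alone gives C = False.
No clause remains; B is free.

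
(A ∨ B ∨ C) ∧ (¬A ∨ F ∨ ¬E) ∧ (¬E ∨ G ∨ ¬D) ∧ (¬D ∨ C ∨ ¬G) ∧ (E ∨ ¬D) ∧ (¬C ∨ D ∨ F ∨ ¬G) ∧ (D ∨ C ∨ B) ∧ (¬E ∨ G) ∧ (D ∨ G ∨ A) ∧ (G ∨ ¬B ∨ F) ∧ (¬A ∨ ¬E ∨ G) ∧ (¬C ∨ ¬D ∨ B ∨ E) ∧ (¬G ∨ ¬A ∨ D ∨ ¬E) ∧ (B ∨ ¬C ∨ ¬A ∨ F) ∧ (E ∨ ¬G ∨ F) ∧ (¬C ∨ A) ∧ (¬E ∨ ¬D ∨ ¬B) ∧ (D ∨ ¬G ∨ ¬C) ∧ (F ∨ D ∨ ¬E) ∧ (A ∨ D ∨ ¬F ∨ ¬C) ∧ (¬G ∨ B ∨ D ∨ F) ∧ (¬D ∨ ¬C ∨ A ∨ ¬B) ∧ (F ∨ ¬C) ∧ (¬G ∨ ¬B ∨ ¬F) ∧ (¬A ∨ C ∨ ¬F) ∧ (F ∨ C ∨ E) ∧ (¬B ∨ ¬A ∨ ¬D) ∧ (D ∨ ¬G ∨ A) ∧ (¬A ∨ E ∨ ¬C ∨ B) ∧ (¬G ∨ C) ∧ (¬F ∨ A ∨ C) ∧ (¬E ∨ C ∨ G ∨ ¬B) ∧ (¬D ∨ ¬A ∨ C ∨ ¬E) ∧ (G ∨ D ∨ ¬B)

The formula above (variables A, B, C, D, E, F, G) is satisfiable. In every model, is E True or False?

Suppose E = False.
Unit clause (¬D) forces D = False.
Try C = True.
Unit clause (A) forces A = True.
Unit clause (¬G) forces G = False.
Unit clause (F) forces F = True.
Unit clause (B) forces B = True.
That conflicts with the unit clause (¬B).
Backtrack on C: now try C = False.
Unit clause (B) forces B = True.
Unit clause (F) forces F = True.
Unit clause (¬G) forces G = False.
That conflicts with the unit clause (G).
Both values of C lead to a conflict.
So every satisfying assignment has E = True.

True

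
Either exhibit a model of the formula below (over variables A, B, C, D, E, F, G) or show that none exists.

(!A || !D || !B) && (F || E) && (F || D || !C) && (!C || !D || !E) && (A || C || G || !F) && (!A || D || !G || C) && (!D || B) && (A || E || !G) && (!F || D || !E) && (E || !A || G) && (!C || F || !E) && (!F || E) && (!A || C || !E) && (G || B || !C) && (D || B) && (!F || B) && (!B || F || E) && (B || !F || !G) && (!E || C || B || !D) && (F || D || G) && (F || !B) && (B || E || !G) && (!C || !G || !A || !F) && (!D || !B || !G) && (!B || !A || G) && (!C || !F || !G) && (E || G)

UNSATISFIABLE

Suppose F = true.
The clause (E) is unit, so E = true.
The clause (D) is unit, so D = true.
The clause (!C) is unit, so C = false.
The clause (B) is unit, so B = true.
The clause (!A) is unit, so A = false.
The clause (G) is unit, so G = true.
Now (!G) is unsatisfied and unit — conflict.
So F must be the other value — set F = false.
The clause (E) is unit, so E = true.
The clause (!C) is unit, so C = false.
The clause (!A) is unit, so A = false.
The clause (!B) is unit, so B = false.
The clause (!D) is unit, so D = false.
Now (D) is unsatisfied and unit — conflict.
Neither F = true nor F = false works.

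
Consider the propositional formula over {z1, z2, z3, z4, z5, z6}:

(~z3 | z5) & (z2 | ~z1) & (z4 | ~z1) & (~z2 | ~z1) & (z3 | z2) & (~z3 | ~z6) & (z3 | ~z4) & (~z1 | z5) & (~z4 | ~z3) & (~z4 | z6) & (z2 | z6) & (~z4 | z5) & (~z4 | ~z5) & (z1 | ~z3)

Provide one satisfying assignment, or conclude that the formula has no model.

Try z3 = 0.
Unit clause (z2) forces z2 = 1.
Unit clause (~z1) forces z1 = 0.
Unit clause (~z4) forces z4 = 0.
No clause remains; z5, z6 are free.

z1=0,  z2=1,  z3=0,  z4=0,  z5=1,  z6=0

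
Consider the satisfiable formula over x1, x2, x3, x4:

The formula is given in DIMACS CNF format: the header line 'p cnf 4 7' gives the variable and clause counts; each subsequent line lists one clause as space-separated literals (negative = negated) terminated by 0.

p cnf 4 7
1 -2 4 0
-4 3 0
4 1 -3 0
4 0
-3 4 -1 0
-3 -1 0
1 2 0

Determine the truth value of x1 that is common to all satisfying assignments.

Suppose x1 = True.
Unit clause (x4) forces x4 = True.
Unit clause (x3) forces x3 = True.
Now (¬x3) is unsatisfied and unit — conflict.
So every satisfying assignment has x1 = False.

False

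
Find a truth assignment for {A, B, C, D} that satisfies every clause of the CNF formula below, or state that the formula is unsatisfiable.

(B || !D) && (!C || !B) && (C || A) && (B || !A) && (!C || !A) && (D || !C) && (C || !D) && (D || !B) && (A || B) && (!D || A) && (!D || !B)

UNSATISFIABLE

Case B = true:
(!C) alone gives C = false.
(A) alone gives A = true.
(!D) alone gives D = false.
But (D) is also a unit clause — contradiction.
Undo B and try B = false.
(!D) alone gives D = false.
(!A) alone gives A = false.
But (A) is also a unit clause — contradiction.
Either choice for B ends in contradiction.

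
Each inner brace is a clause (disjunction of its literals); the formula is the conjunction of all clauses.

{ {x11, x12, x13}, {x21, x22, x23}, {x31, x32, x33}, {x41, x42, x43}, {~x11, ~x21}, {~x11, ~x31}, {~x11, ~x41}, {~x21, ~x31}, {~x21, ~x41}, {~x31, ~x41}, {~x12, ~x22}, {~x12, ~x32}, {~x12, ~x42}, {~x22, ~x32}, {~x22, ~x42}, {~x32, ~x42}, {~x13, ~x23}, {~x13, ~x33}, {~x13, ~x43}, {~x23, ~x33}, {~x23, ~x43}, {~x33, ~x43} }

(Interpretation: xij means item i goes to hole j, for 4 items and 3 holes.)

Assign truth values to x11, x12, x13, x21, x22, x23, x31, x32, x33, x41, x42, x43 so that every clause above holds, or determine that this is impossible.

Case x11 = 0:
Case x12 = 1:
The clause (~x22) is unit, so x22 = 0.
The clause (~x32) is unit, so x32 = 0.
The clause (~x42) is unit, so x42 = 0.
Case x21 = 1:
The clause (~x31) is unit, so x31 = 0.
The clause (x33) is unit, so x33 = 1.
The clause (~x41) is unit, so x41 = 0.
The clause (x43) is unit, so x43 = 1.
But (~x43) is also a unit clause — contradiction.
So x21 must be the other value — set x21 = 0.
The clause (x23) is unit, so x23 = 1.
The clause (~x13) is unit, so x13 = 0.
The clause (~x33) is unit, so x33 = 0.
The clause (x31) is unit, so x31 = 1.
The clause (~x41) is unit, so x41 = 0.
The clause (x43) is unit, so x43 = 1.
But (~x43) is also a unit clause — contradiction.
Either choice for x21 ends in contradiction.
So x12 must be the other value — set x12 = 0.
The clause (x13) is unit, so x13 = 1.
The clause (~x23) is unit, so x23 = 0.
The clause (~x33) is unit, so x33 = 0.
The clause (~x43) is unit, so x43 = 0.
Case x21 = 1:
The clause (~x31) is unit, so x31 = 0.
The clause (x32) is unit, so x32 = 1.
The clause (~x41) is unit, so x41 = 0.
The clause (x42) is unit, so x42 = 1.
But (~x42) is also a unit clause — contradiction.
So x21 must be the other value — set x21 = 0.
The clause (x22) is unit, so x22 = 1.
The clause (~x32) is unit, so x32 = 0.
The clause (x31) is unit, so x31 = 1.
The clause (~x41) is unit, so x41 = 0.
The clause (x42) is unit, so x42 = 1.
But (~x42) is also a unit clause — contradiction.
Either choice for x21 ends in contradiction.
Either choice for x12 ends in contradiction.
So x11 must be the other value — set x11 = 1.
The clause (~x21) is unit, so x21 = 0.
The clause (~x31) is unit, so x31 = 0.
The clause (~x41) is unit, so x41 = 0.
Case x22 = 1:
The clause (~x12) is unit, so x12 = 0.
The clause (~x32) is unit, so x32 = 0.
The clause (x33) is unit, so x33 = 1.
The clause (~x42) is unit, so x42 = 0.
The clause (x43) is unit, so x43 = 1.
But (~x43) is also a unit clause — contradiction.
So x22 must be the other value — set x22 = 0.
The clause (x23) is unit, so x23 = 1.
The clause (~x13) is unit, so x13 = 0.
The clause (~x33) is unit, so x33 = 0.
The clause (x32) is unit, so x32 = 1.
The clause (~x12) is unit, so x12 = 0.
The clause (~x42) is unit, so x42 = 0.
The clause (x43) is unit, so x43 = 1.
But (~x43) is also a unit clause — contradiction.
Either choice for x22 ends in contradiction.
Either choice for x11 ends in contradiction.

UNSATISFIABLE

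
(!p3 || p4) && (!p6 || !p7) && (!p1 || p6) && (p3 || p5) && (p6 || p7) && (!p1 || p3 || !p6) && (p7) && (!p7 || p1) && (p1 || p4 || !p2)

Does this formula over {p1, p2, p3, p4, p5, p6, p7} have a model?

Unsatisfiable

(p7) alone gives p7 = true.
(!p6) alone gives p6 = false.
(!p1) alone gives p1 = false.
Now (p1) is unsatisfied and unit — conflict.
No assignment satisfies every clause.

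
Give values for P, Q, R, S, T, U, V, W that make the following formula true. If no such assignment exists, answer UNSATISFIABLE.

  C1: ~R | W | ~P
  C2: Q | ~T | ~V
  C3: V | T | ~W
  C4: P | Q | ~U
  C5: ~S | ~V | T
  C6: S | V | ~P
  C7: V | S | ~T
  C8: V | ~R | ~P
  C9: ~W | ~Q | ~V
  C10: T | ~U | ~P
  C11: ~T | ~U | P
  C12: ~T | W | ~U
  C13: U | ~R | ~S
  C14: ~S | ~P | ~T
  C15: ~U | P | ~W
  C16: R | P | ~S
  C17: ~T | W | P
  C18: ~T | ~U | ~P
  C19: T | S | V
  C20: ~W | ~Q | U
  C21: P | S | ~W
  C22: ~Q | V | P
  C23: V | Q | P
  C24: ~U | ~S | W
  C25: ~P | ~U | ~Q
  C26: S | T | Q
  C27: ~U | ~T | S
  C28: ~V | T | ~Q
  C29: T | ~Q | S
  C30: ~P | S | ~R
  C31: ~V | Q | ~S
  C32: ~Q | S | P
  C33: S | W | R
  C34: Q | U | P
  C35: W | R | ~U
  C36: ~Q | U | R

Suppose R = 0.
Suppose P = 1.
Suppose S = 1.
The clause (~T) is unit, so T = 0.
The clause (~V) is unit, so V = 0.
The clause (~W) is unit, so W = 0.
The clause (~U) is unit, so U = 0.
The clause (~Q) is unit, so Q = 0.
This assignment satisfies each clause.

P: 1, Q: 0, R: 0, S: 1, T: 0, U: 0, V: 0, W: 0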